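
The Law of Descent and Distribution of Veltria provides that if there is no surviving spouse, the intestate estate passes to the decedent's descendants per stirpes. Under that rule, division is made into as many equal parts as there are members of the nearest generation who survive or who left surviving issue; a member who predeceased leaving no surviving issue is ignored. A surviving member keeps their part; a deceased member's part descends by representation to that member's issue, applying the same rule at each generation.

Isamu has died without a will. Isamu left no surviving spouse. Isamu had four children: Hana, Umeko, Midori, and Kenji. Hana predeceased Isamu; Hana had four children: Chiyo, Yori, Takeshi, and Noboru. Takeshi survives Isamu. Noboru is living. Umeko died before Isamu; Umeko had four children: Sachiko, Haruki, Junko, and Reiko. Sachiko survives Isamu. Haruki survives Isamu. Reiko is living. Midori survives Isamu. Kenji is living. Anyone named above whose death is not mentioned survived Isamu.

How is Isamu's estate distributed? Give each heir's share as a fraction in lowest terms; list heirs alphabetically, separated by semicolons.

Chiyo 1/16; Haruki 1/16; Junko 1/16; Kenji 1/4; Midori 1/4; Noboru 1/16; Reiko 1/16; Sachiko 1/16; Takeshi 1/16; Yori 1/16

There is no surviving spouse, so the entire estate passes to Isamu's descendants per stirpes.
The estate is divided into 4 equal shares of 1/4 among Hana, Umeko, Midori, Kenji.
Hana predeceased; the 1/4 allotted to Hana's branch passes to Hana's issue by representation.
The 1/4 is divided into 4 equal shares of 1/16 among Chiyo, Yori, Takeshi, Noboru.
Chiyo is living and takes 1/16.
Yori is living and takes 1/16.
Takeshi is living and takes 1/16.
Noboru is living and takes 1/16.
Umeko predeceased; the 1/4 allotted to Umeko's branch passes to Umeko's issue by representation.
The 1/4 is divided into 4 equal shares of 1/16 among Sachiko, Haruki, Junko, Reiko.
Sachiko is living and takes 1/16.
Haruki is living and takes 1/16.
Junko is living and takes 1/16.
Reiko is living and takes 1/16.
Midori is living and takes 1/4.
Kenji is living and takes 1/4.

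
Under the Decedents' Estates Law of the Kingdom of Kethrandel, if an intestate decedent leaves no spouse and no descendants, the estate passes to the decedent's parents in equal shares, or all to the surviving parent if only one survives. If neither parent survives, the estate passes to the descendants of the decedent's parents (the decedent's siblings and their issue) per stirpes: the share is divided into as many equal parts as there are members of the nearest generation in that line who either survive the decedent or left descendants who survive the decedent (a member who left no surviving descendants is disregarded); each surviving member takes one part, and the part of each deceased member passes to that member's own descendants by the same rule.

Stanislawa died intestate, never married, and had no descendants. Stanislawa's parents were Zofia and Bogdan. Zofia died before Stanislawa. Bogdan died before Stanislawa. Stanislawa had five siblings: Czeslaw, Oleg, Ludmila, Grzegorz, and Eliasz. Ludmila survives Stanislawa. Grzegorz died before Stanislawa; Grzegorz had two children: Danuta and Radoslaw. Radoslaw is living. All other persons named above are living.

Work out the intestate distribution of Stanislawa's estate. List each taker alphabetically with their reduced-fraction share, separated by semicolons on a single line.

Czeslaw 1/5; Danuta 1/10; Eliasz 1/5; Ludmila 1/5; Oleg 1/5; Radoslaw 1/10

Neither parent survives and there are no descendants, so the estate passes to Stanislawa's siblings and their issue per stirpes.
The estate is divided into 5 equal shares of 1/5 among Czeslaw, Oleg, Ludmila, Grzegorz, Eliasz.
Czeslaw is living and takes 1/5.
Oleg is living and takes 1/5.
Ludmila is living and takes 1/5.
Grzegorz predeceased; the 1/5 allotted to Grzegorz's branch passes to Grzegorz's issue by representation.
The 1/5 is divided into 2 equal shares of 1/10 among Danuta, Radoslaw.
Danuta is living and takes 1/10.
Radoslaw is living and takes 1/10.
Eliasz is living and takes 1/5.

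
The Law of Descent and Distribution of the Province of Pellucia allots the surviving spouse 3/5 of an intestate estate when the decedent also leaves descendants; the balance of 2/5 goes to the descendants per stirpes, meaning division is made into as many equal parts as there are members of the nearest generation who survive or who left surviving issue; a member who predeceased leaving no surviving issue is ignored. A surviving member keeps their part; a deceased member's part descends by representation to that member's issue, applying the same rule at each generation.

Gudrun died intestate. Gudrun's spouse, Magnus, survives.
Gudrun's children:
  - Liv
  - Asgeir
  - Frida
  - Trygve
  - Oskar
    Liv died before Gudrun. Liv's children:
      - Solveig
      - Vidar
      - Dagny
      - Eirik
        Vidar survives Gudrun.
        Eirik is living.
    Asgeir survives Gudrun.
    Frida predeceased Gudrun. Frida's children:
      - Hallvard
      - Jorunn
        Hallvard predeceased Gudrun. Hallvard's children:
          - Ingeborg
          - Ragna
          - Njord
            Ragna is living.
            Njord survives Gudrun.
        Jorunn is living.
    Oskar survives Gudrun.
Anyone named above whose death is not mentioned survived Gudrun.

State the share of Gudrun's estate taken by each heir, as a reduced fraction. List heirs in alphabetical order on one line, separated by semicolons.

Magnus, as surviving spouse, takes 3/5.
The remaining 2/5 passes to Gudrun's descendants per stirpes.
The 2/5 is divided into 5 equal shares of 2/25 among Liv, Asgeir, Frida, Trygve, Oskar.
Liv predeceased; the 2/25 allotted to Liv's branch passes to Liv's issue by representation.
The 2/25 is divided into 4 equal shares of 1/50 among Solveig, Vidar, Dagny, Eirik.
Solveig is living and takes 1/50.
Vidar is living and takes 1/50.
Dagny is living and takes 1/50.
Eirik is living and takes 1/50.
Asgeir is living and takes 2/25.
Frida predeceased; the 2/25 allotted to Frida's branch passes to Frida's issue by representation.
The 2/25 is divided into 2 equal shares of 1/25 among Hallvard, Jorunn.
Hallvard predeceased; the 1/25 allotted to Hallvard's branch passes to Hallvard's issue by representation.
The 1/25 is divided into 3 equal shares of 1/75 among Ingeborg, Ragna, Njord.
Ingeborg is living and takes 1/75.
Ragna is living and takes 1/75.
Njord is living and takes 1/75.
Jorunn is living and takes 1/25.
Trygve is living and takes 2/25.
Oskar is living and takes 2/25.

Asgeir 2/25; Dagny 1/50; Eirik 1/50; Ingeborg 1/75; Jorunn 1/25; Magnus 3/5; Njord 1/75; Oskar 2/25; Ragna 1/75; Solveig 1/50; Trygve 2/25; Vidar 1/50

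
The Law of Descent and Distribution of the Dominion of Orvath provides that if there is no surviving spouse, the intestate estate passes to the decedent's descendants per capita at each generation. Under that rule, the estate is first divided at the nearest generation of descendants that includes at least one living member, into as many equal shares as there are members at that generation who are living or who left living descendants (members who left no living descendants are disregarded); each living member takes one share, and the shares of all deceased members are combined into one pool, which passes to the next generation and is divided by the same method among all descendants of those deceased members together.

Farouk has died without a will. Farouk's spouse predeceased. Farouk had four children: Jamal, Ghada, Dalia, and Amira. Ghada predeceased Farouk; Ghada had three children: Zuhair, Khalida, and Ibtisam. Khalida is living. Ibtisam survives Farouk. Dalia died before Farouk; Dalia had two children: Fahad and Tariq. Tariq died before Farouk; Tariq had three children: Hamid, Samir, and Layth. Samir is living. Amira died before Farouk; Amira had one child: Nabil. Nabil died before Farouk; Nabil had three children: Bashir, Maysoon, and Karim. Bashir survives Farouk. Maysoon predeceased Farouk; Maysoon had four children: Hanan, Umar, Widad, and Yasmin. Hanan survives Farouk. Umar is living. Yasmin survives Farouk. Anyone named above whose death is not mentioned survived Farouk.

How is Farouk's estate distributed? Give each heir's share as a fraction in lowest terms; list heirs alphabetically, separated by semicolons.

There is no surviving spouse, so the entire estate passes to Farouk's descendants per capita at each generation.
At generation 1 (Jamal, Ghada, Dalia, Amira) there are 4 shares of (1)/4 = 1/4 each.
Living: Jamal — each takes 1/4.
Deceased: Ghada, Dalia, and Amira. Their combined 3/4 is pooled and carried to generation 2.
At generation 2 (Zuhair, Khalida, Ibtisam, Fahad, Tariq, Nabil) there are 6 shares of (3/4)/6 = 1/8 each.
Living: Zuhair, Khalida, Ibtisam, and Fahad — each takes 1/8.
Deceased: Tariq and Nabil. Their combined 1/4 is pooled and carried to generation 3.
At generation 3 (Hamid, Samir, Layth, Bashir, Maysoon, Karim) there are 6 shares of (1/4)/6 = 1/24 each.
Living: Hamid, Samir, Layth, Bashir, and Karim — each takes 1/24.
Deceased: Maysoon. That 1/24 share is carried to generation 4.
At generation 4 (Hanan, Umar, Widad, Yasmin) there are 4 shares of (1/24)/4 = 1/96 each.
Living: Hanan, Umar, Widad, and Yasmin — each takes 1/96.

Bashir 1/24; Fahad 1/8; Hamid 1/24; Hanan 1/96; Ibtisam 1/8; Jamal 1/4; Karim 1/24; Khalida 1/8; Layth 1/24; Samir 1/24; Umar 1/96; Widad 1/96; Yasmin 1/96; Zuhair 1/8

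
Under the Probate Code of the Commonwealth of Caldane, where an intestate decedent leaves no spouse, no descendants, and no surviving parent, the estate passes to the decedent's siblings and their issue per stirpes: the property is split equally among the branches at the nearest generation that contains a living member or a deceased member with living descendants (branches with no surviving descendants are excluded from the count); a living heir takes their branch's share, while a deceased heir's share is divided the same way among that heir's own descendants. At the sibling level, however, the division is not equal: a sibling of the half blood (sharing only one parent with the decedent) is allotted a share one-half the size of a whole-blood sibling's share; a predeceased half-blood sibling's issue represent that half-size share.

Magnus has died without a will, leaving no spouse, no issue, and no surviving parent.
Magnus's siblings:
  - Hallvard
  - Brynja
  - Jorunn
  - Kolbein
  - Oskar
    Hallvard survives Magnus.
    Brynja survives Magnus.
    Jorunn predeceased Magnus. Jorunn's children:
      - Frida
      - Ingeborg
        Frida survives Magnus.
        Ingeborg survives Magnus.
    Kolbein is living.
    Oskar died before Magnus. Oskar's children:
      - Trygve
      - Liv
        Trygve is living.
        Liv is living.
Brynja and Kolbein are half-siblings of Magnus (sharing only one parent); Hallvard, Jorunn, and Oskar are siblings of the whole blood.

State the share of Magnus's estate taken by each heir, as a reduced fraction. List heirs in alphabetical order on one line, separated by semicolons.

No spouse, descendants, or parent survives, so the estate passes to Magnus's siblings per stirpes.
Half-blood siblings count for one-half the weight of whole-blood siblings at the initial division.
Dividing 1 in proportion to weights (total weight 4): Hallvard (weight 1) → 1/4; Brynja (weight 1/2) → 1/8; Jorunn (weight 1) → 1/4; Kolbein (weight 1/2) → 1/8; Oskar (weight 1) → 1/4.
Hallvard is living and takes 1/4.
Brynja is living and takes 1/8.
Jorunn predeceased; the 1/4 allotted to Jorunn's branch passes to Jorunn's issue by representation.
The 1/4 is divided into 2 equal shares of 1/8 among Frida, Ingeborg.
Frida is living and takes 1/8.
Ingeborg is living and takes 1/8.
Kolbein is living and takes 1/8.
Oskar predeceased; the 1/4 allotted to Oskar's branch passes to Oskar's issue by representation.
The 1/4 is divided into 2 equal shares of 1/8 among Trygve, Liv.
Trygve is living and takes 1/8.
Liv is living and takes 1/8.

Brynja 1/8; Frida 1/8; Hallvard 1/4; Ingeborg 1/8; Kolbein 1/8; Liv 1/8; Trygve 1/8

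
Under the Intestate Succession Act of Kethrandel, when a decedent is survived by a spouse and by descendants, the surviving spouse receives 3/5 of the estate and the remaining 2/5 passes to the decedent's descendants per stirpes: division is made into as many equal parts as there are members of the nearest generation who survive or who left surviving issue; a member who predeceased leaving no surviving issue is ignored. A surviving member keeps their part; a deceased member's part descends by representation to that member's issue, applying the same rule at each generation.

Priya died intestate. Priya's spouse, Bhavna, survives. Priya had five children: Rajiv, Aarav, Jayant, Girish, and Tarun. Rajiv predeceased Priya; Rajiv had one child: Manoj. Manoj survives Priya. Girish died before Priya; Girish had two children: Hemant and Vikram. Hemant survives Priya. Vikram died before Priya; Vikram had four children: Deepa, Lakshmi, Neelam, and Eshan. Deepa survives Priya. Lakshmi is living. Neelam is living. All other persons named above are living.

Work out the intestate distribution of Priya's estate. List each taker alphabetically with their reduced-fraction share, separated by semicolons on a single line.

Bhavna, as surviving spouse, takes 3/5.
The remaining 2/5 passes to Priya's descendants per stirpes.
The 2/5 is divided into 5 equal shares of 2/25 among Rajiv, Aarav, Jayant, Girish, Tarun.
Rajiv predeceased; the 2/25 allotted to Rajiv's branch passes to Rajiv's issue by representation.
Manoj is the sole taker at this level and receives the full 2/25.
Aarav is living and takes 2/25.
Jayant is living and takes 2/25.
Girish predeceased; the 2/25 allotted to Girish's branch passes to Girish's issue by representation.
The 2/25 is divided into 2 equal shares of 1/25 among Hemant, Vikram.
Hemant is living and takes 1/25.
Vikram predeceased; the 1/25 allotted to Vikram's branch passes to Vikram's issue by representation.
The 1/25 is divided into 4 equal shares of 1/100 among Deepa, Lakshmi, Neelam, Eshan.
Deepa is living and takes 1/100.
Lakshmi is living and takes 1/100.
Neelam is living and takes 1/100.
Eshan is living and takes 1/100.
Tarun is living and takes 2/25.

Aarav 2/25; Bhavna 3/5; Deepa 1/100; Eshan 1/100; Hemant 1/25; Jayant 2/25; Lakshmi 1/100; Manoj 2/25; Neelam 1/100; Tarun 2/25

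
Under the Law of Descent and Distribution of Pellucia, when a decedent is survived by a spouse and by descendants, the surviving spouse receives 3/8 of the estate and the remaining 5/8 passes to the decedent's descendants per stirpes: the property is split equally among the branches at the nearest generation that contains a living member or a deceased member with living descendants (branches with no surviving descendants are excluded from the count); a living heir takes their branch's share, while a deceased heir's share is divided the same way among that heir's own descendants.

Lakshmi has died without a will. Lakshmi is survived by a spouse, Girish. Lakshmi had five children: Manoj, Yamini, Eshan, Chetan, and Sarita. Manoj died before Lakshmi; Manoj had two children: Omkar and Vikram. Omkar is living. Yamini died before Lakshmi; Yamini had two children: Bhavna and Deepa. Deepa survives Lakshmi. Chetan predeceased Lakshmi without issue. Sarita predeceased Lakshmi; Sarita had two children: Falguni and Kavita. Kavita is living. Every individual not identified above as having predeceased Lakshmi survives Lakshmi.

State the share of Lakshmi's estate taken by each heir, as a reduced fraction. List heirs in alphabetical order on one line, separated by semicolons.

Girish, as surviving spouse, takes 3/8.
The remaining 5/8 passes to Lakshmi's descendants per stirpes.
Chetan left no surviving issue, so that branch lapses and is disregarded.
The 5/8 is divided into 4 equal shares of 5/32 among Manoj, Yamini, Eshan, Sarita.
Manoj predeceased; the 5/32 allotted to Manoj's branch passes to Manoj's issue by representation.
The 5/32 is divided into 2 equal shares of 5/64 among Omkar, Vikram.
Omkar is living and takes 5/64.
Vikram is living and takes 5/64.
Yamini predeceased; the 5/32 allotted to Yamini's branch passes to Yamini's issue by representation.
The 5/32 is divided into 2 equal shares of 5/64 among Bhavna, Deepa.
Bhavna is living and takes 5/64.
Deepa is living and takes 5/64.
Eshan is living and takes 5/32.
Sarita predeceased; the 5/32 allotted to Sarita's branch passes to Sarita's issue by representation.
The 5/32 is divided into 2 equal shares of 5/64 among Falguni, Kavita.
Falguni is living and takes 5/64.
Kavita is living and takes 5/64.

Bhavna 5/64; Deepa 5/64; Eshan 5/32; Falguni 5/64; Girish 3/8; Kavita 5/64; Omkar 5/64; Vikram 5/64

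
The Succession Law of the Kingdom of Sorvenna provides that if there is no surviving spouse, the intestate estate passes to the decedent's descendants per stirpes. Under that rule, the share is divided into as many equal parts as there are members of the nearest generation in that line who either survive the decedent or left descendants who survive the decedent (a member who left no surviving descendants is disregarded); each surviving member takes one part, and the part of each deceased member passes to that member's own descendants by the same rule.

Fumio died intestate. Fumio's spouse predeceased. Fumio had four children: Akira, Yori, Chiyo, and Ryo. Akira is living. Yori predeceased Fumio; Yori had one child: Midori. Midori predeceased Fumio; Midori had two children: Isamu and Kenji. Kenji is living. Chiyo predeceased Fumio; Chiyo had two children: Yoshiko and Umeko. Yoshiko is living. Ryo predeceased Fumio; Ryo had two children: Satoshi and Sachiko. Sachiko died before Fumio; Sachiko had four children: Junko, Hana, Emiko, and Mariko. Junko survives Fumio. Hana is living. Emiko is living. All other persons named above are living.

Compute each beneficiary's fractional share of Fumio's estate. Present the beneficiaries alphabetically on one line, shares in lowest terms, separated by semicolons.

There is no surviving spouse, so the entire estate passes to Fumio's descendants per stirpes.
The estate is divided into 4 equal shares of 1/4 among Akira, Yori, Chiyo, Ryo.
Akira is living and takes 1/4.
Yori predeceased; the 1/4 allotted to Yori's branch passes to Yori's issue by representation.
Midori's line is the sole branch at this level, so the full 1/4 passes to Midori's issue by representation.
The 1/4 is divided into 2 equal shares of 1/8 among Isamu, Kenji.
Isamu is living and takes 1/8.
Kenji is living and takes 1/8.
Chiyo predeceased; the 1/4 allotted to Chiyo's branch passes to Chiyo's issue by representation.
The 1/4 is divided into 2 equal shares of 1/8 among Yoshiko, Umeko.
Yoshiko is living and takes 1/8.
Umeko is living and takes 1/8.
Ryo predeceased; the 1/4 allotted to Ryo's branch passes to Ryo's issue by representation.
The 1/4 is divided into 2 equal shares of 1/8 among Satoshi, Sachiko.
Satoshi is living and takes 1/8.
Sachiko predeceased; the 1/8 allotted to Sachiko's branch passes to Sachiko's issue by representation.
The 1/8 is divided into 4 equal shares of 1/32 among Junko, Hana, Emiko, Mariko.
Junko is living and takes 1/32.
Hana is living and takes 1/32.
Emiko is living and takes 1/32.
Mariko is living and takes 1/32.

Akira 1/4; Emiko 1/32; Hana 1/32; Isamu 1/8; Junko 1/32; Kenji 1/8; Mariko 1/32; Satoshi 1/8; Umeko 1/8; Yoshiko 1/8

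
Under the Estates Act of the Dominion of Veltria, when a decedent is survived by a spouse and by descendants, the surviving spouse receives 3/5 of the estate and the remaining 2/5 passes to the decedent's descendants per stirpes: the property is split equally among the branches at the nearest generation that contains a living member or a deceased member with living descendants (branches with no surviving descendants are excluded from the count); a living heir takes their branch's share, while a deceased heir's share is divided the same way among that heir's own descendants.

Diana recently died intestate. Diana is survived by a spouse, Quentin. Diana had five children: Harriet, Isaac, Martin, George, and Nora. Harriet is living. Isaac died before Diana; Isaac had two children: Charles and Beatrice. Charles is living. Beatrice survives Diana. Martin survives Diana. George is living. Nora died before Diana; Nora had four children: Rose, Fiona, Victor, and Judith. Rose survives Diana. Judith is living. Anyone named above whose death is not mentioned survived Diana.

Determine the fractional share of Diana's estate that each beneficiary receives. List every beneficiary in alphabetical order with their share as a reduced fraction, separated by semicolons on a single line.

Beatrice 1/25; Charles 1/25; Fiona 1/50; George 2/25; Harriet 2/25; Judith 1/50; Martin 2/25; Quentin 3/5; Rose 1/50; Victor 1/50

Quentin, as surviving spouse, takes 3/5.
The remaining 2/5 passes to Diana's descendants per stirpes.
The 2/5 is divided into 5 equal shares of 2/25 among Harriet, Isaac, Martin, George, Nora.
Harriet is living and takes 2/25.
Isaac predeceased; the 2/25 allotted to Isaac's branch passes to Isaac's issue by representation.
The 2/25 is divided into 2 equal shares of 1/25 among Charles, Beatrice.
Charles is living and takes 1/25.
Beatrice is living and takes 1/25.
Martin is living and takes 2/25.
George is living and takes 2/25.
Nora predeceased; the 2/25 allotted to Nora's branch passes to Nora's issue by representation.
The 2/25 is divided into 4 equal shares of 1/50 among Rose, Fiona, Victor, Judith.
Rose is living and takes 1/50.
Fiona is living and takes 1/50.
Victor is living and takes 1/50.
Judith is living and takes 1/50.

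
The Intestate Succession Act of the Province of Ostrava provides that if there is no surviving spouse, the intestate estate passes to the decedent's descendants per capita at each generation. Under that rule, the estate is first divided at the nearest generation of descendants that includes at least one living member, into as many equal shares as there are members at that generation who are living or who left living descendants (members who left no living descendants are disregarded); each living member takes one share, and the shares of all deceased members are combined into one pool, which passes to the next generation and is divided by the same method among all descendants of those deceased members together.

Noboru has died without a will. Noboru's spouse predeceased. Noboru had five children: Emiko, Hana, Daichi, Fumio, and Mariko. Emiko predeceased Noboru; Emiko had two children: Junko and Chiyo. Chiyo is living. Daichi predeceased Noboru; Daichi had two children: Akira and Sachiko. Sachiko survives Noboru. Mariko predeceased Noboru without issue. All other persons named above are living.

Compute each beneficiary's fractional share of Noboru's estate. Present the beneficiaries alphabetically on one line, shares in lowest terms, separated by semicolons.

There is no surviving spouse, so the entire estate passes to Noboru's descendants per capita at each generation.
At generation 1 (Emiko, Hana, Daichi, Fumio) there are 4 shares of (1)/4 = 1/4 each.
Living: Hana and Fumio — each takes 1/4.
Deceased: Emiko and Daichi. Their combined 1/2 is pooled and carried to generation 2.
At generation 2 (Junko, Chiyo, Akira, Sachiko) there are 4 shares of (1/2)/4 = 1/8 each.
Living: Junko, Chiyo, Akira, and Sachiko — each takes 1/8.

Akira 1/8; Chiyo 1/8; Fumio 1/4; Hana 1/4; Junko 1/8; Sachiko 1/8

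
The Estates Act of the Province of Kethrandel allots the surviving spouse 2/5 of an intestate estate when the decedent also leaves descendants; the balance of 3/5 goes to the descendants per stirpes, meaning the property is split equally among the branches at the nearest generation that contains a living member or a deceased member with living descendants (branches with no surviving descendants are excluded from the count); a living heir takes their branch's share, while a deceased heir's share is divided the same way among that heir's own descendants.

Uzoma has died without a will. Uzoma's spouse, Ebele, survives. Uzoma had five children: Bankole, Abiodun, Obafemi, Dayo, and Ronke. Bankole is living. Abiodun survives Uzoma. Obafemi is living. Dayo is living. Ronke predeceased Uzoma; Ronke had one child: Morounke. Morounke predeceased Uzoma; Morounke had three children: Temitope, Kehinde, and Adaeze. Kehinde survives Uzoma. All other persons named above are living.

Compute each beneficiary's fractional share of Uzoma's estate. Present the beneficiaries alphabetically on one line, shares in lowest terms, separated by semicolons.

Ebele, as surviving spouse, takes 2/5.
The remaining 3/5 passes to Uzoma's descendants per stirpes.
The 3/5 is divided into 5 equal shares of 3/25 among Bankole, Abiodun, Obafemi, Dayo, Ronke.
Bankole is living and takes 3/25.
Abiodun is living and takes 3/25.
Obafemi is living and takes 3/25.
Dayo is living and takes 3/25.
Ronke predeceased; the 3/25 allotted to Ronke's branch passes to Ronke's issue by representation.
Morounke's line is the sole branch at this level, so the full 3/25 passes to Morounke's issue by representation.
The 3/25 is divided into 3 equal shares of 1/25 among Temitope, Kehinde, Adaeze.
Temitope is living and takes 1/25.
Kehinde is living and takes 1/25.
Adaeze is living and takes 1/25.

Abiodun 3/25; Adaeze 1/25; Bankole 3/25; Dayo 3/25; Ebele 2/5; Kehinde 1/25; Obafemi 3/25; Temitope 1/25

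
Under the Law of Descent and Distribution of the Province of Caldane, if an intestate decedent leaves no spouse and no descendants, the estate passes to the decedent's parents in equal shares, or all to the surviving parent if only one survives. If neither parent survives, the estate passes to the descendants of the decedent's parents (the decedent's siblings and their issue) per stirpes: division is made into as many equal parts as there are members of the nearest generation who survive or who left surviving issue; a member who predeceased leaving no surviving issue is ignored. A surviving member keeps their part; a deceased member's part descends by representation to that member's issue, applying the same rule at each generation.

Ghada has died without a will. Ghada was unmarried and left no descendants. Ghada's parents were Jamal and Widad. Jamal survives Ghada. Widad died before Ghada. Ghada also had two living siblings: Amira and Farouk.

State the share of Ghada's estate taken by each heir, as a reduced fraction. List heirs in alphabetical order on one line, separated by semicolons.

Only one parent, Jamal, survives, so Jamal takes the entire estate. The siblings take nothing because a surviving parent has priority.

Jamal 1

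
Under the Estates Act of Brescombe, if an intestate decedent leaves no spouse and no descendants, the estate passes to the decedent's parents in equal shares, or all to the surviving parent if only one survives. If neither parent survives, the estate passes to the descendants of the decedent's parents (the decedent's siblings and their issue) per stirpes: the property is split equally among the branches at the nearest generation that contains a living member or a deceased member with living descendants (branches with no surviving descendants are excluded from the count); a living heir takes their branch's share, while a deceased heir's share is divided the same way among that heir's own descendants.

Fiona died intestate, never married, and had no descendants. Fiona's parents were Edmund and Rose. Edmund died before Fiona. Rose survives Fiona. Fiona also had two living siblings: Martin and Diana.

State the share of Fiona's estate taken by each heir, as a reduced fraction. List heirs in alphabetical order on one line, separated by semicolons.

Rose 1

Only one parent, Rose, survives, so Rose takes the entire estate. The siblings take nothing because a surviving parent has priority.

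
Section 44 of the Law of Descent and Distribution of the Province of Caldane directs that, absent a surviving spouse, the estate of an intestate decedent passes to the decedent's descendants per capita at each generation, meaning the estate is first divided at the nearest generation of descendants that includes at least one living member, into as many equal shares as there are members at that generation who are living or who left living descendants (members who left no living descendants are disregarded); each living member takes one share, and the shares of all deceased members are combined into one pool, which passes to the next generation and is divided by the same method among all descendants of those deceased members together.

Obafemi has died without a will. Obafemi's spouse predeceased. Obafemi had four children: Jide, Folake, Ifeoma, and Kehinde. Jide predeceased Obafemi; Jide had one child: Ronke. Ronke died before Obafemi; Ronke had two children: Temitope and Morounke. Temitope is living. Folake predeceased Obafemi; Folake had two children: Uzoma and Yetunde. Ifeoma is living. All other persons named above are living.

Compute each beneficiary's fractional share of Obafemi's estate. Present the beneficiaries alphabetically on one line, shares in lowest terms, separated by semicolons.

Ifeoma 1/4; Kehinde 1/4; Morounke 1/12; Temitope 1/12; Uzoma 1/6; Yetunde 1/6

There is no surviving spouse, so the entire estate passes to Obafemi's descendants per capita at each generation.
At generation 1 (Jide, Folake, Ifeoma, Kehinde) there are 4 shares of (1)/4 = 1/4 each.
Living: Ifeoma and Kehinde — each takes 1/4.
Deceased: Jide and Folake. Their combined 1/2 is pooled and carried to generation 2.
At generation 2 (Ronke, Uzoma, Yetunde) there are 3 shares of (1/2)/3 = 1/6 each.
Living: Uzoma and Yetunde — each takes 1/6.
Deceased: Ronke. That 1/6 share is carried to generation 3.
At generation 3 (Temitope, Morounke) there are 2 shares of (1/6)/2 = 1/12 each.
Living: Temitope and Morounke — each takes 1/12.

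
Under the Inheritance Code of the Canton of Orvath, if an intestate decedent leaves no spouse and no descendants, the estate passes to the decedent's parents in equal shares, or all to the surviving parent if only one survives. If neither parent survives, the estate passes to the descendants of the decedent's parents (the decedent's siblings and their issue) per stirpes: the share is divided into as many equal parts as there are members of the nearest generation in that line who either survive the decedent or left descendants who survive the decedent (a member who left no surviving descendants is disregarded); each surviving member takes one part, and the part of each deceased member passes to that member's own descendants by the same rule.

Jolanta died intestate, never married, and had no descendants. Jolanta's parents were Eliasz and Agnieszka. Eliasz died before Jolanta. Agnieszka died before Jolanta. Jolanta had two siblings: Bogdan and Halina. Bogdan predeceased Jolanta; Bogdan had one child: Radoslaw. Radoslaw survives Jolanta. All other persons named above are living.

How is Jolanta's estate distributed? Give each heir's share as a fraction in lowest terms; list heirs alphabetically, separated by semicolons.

Neither parent survives and there are no descendants, so the estate passes to Jolanta's siblings and their issue per stirpes.
The estate is divided into 2 equal shares of 1/2 among Bogdan, Halina.
Bogdan predeceased; the 1/2 allotted to Bogdan's branch passes to Bogdan's issue by representation.
Radoslaw is the sole taker at this level and receives the full 1/2.
Halina is living and takes 1/2.

Halina 1/2; Radoslaw 1/2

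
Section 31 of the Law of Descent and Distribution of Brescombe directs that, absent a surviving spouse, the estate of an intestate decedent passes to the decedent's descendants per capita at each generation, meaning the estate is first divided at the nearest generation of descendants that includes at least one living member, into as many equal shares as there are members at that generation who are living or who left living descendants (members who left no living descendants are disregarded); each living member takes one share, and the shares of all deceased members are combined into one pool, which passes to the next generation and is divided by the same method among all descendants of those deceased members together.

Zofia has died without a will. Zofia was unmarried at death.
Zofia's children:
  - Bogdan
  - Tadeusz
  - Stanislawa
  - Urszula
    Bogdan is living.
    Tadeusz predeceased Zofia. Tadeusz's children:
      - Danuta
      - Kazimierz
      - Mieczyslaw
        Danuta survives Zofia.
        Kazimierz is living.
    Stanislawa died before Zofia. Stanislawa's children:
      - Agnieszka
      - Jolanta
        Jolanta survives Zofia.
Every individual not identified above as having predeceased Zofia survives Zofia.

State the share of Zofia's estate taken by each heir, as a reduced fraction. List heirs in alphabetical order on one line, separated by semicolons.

There is no surviving spouse, so the entire estate passes to Zofia's descendants per capita at each generation.
At generation 1 (Bogdan, Tadeusz, Stanislawa, Urszula) there are 4 shares of (1)/4 = 1/4 each.
Living: Bogdan and Urszula — each takes 1/4.
Deceased: Tadeusz and Stanislawa. Their combined 1/2 is pooled and carried to generation 2.
At generation 2 (Danuta, Kazimierz, Mieczyslaw, Agnieszka, Jolanta) there are 5 shares of (1/2)/5 = 1/10 each.
Living: Danuta, Kazimierz, Mieczyslaw, Agnieszka, and Jolanta — each takes 1/10.

Agnieszka 1/10; Bogdan 1/4; Danuta 1/10; Jolanta 1/10; Kazimierz 1/10; Mieczyslaw 1/10; Urszula 1/4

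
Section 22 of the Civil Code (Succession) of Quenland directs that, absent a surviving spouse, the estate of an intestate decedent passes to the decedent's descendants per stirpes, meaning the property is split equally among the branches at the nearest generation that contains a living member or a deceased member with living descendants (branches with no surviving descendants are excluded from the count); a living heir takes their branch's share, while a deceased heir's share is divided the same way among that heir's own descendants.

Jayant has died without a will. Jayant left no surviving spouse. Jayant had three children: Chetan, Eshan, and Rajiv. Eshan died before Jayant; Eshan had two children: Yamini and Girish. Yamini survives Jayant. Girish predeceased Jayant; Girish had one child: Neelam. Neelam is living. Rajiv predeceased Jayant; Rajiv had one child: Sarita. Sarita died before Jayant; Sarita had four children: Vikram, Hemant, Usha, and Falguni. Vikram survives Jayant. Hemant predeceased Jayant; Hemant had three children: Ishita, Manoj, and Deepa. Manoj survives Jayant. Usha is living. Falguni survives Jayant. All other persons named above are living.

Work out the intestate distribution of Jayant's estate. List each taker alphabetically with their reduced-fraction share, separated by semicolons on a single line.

Chetan 1/3; Deepa 1/36; Falguni 1/12; Ishita 1/36; Manoj 1/36; Neelam 1/6; Usha 1/12; Vikram 1/12; Yamini 1/6

There is no surviving spouse, so the entire estate passes to Jayant's descendants per stirpes.
The estate is divided into 3 equal shares of 1/3 among Chetan, Eshan, Rajiv.
Chetan is living and takes 1/3.
Eshan predeceased; the 1/3 allotted to Eshan's branch passes to Eshan's issue by representation.
The 1/3 is divided into 2 equal shares of 1/6 among Yamini, Girish.
Yamini is living and takes 1/6.
Girish predeceased; the 1/6 allotted to Girish's branch passes to Girish's issue by representation.
Neelam is the sole taker at this level and receives the full 1/6.
Rajiv predeceased; the 1/3 allotted to Rajiv's branch passes to Rajiv's issue by representation.
Sarita's line is the sole branch at this level, so the full 1/3 passes to Sarita's issue by representation.
The 1/3 is divided into 4 equal shares of 1/12 among Vikram, Hemant, Usha, Falguni.
Vikram is living and takes 1/12.
Hemant predeceased; the 1/12 allotted to Hemant's branch passes to Hemant's issue by representation.
The 1/12 is divided into 3 equal shares of 1/36 among Ishita, Manoj, Deepa.
Ishita is living and takes 1/36.
Manoj is living and takes 1/36.
Deepa is living and takes 1/36.
Usha is living and takes 1/12.
Falguni is living and takes 1/12.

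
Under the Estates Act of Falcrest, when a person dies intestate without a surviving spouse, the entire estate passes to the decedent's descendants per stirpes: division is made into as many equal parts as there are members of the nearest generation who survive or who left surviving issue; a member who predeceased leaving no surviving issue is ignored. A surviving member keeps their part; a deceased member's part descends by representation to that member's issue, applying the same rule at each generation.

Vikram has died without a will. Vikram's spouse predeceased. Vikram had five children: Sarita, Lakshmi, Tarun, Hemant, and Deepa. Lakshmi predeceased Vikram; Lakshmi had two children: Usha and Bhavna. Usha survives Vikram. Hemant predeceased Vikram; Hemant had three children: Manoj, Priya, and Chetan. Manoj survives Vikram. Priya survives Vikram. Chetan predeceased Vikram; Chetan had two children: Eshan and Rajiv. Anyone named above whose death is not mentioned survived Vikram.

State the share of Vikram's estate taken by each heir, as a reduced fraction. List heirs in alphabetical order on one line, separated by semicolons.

There is no surviving spouse, so the entire estate passes to Vikram's descendants per stirpes.
The estate is divided into 5 equal shares of 1/5 among Sarita, Lakshmi, Tarun, Hemant, Deepa.
Sarita is living and takes 1/5.
Lakshmi predeceased; the 1/5 allotted to Lakshmi's branch passes to Lakshmi's issue by representation.
The 1/5 is divided into 2 equal shares of 1/10 among Usha, Bhavna.
Usha is living and takes 1/10.
Bhavna is living and takes 1/10.
Tarun is living and takes 1/5.
Hemant predeceased; the 1/5 allotted to Hemant's branch passes to Hemant's issue by representation.
The 1/5 is divided into 3 equal shares of 1/15 among Manoj, Priya, Chetan.
Manoj is living and takes 1/15.
Priya is living and takes 1/15.
Chetan predeceased; the 1/15 allotted to Chetan's branch passes to Chetan's issue by representation.
The 1/15 is divided into 2 equal shares of 1/30 among Eshan, Rajiv.
Eshan is living and takes 1/30.
Rajiv is living and takes 1/30.
Deepa is living and takes 1/5.

Bhavna 1/10; Deepa 1/5; Eshan 1/30; Manoj 1/15; Priya 1/15; Rajiv 1/30; Sarita 1/5; Tarun 1/5; Usha 1/10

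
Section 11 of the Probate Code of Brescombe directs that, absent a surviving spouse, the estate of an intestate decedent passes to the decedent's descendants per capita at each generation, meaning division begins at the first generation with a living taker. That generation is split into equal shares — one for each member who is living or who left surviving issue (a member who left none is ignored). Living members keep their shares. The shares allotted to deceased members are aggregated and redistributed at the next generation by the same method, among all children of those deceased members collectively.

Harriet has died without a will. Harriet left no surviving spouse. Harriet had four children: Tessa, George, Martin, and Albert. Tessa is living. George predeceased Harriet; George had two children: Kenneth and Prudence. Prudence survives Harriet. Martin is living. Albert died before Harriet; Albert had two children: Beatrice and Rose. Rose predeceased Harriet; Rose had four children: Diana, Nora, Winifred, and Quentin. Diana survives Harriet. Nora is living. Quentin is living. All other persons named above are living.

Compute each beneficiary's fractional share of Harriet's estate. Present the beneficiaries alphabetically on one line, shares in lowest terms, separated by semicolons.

Beatrice 1/8; Diana 1/32; Kenneth 1/8; Martin 1/4; Nora 1/32; Prudence 1/8; Quentin 1/32; Tessa 1/4; Winifred 1/32

There is no surviving spouse, so the entire estate passes to Harriet's descendants per capita at each generation.
At generation 1 (Tessa, George, Martin, Albert) there are 4 shares of (1)/4 = 1/4 each.
Living: Tessa and Martin — each takes 1/4.
Deceased: George and Albert. Their combined 1/2 is pooled and carried to generation 2.
At generation 2 (Kenneth, Prudence, Beatrice, Rose) there are 4 shares of (1/2)/4 = 1/8 each.
Living: Kenneth, Prudence, and Beatrice — each takes 1/8.
Deceased: Rose. That 1/8 share is carried to generation 3.
At generation 3 (Diana, Nora, Winifred, Quentin) there are 4 shares of (1/8)/4 = 1/32 each.
Living: Diana, Nora, Winifred, and Quentin — each takes 1/32.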